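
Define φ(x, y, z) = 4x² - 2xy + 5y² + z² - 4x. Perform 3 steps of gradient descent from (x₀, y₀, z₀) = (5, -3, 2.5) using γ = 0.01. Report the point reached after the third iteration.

∇φ = (8x - 2y - 4, -2x + 10y, 2z)
(x₁, y₁, z₁) = (5, -3, 2.5) − 0.01·(42, -40, 5) = (4.58, -2.6, 2.45)
(x₂, y₂, z₂) = (4.58, -2.6, 2.45) − 0.01·(37.84, -35.16, 4.9) = (4.2016, -2.2484, 2.401)
(x₃, y₃, z₃) = (4.2016, -2.2484, 2.401) − 0.01·(34.1096, -30.8872, 4.802) = (3.860504, -1.939528, 2.35298)

(3.860504, -1.939528, 2.35298)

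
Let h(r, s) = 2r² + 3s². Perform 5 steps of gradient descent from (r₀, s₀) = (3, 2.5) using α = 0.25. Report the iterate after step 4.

(0, 0.15625)

∇h = (4r, 6s)
(r₁, s₁) = (3, 2.5) − 0.25·(12, 15) = (0, -1.25)
(r₂, s₂) = (0, -1.25) − 0.25·(0, -7.5) = (0, 0.625)
(r₃, s₃) = (0, 0.625) − 0.25·(0, 3.75) = (0, -0.3125)
(r₄, s₄) = (0, -0.3125) − 0.25·(0, -1.875) = (0, 0.15625)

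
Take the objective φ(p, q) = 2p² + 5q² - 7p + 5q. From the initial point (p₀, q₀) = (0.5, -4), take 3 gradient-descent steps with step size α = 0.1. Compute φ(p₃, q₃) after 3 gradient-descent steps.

∇φ = (4p - 7, 10q + 5)
(p₁, q₁) = (0.5, -4) − 0.1·(-5, -35) = (1, -0.5)
(p₂, q₂) = (1, -0.5) − 0.1·(-3, 0) = (1.3, -0.5)
(p₃, q₃) = (1.3, -0.5) − 0.1·(-1.8, 0) = (1.48, -0.5)
φ(1.48, -0.5) = -7.2292

-7.2292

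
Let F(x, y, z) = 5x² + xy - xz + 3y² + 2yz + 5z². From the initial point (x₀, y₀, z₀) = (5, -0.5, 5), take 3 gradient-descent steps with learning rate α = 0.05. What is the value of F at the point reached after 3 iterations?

8.895430171875

∇F = (10x + y - z, x + 6y + 2z, -x + 2y + 10z)
(x₁, y₁, z₁) = (5, -0.5, 5) − 0.05·(44.5, 12, 44) = (2.775, -1.1, 2.8)
(x₂, y₂, z₂) = (2.775, -1.1, 2.8) − 0.05·(23.85, 1.775, 23.025) = (1.5825, -1.18875, 1.64875)
(x₃, y₃, z₃) = (1.5825, -1.18875, 1.64875) − 0.05·(12.9875, -2.2525, 12.5275) = (0.933125, -1.076125, 1.022375)
F(0.933125, -1.076125, 1.022375) = 8.895430171875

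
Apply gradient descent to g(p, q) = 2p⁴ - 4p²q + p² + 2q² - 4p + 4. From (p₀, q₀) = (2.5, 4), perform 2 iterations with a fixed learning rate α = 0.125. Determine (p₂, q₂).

∇g = (8p³ - 8pq + 2p - 4, -4p² + 4q)
(p₁, q₁) = (2.5, 4) − 0.125·(46, -9) = (-3.25, 5.125)
(p₂, q₂) = (-3.25, 5.125) − 0.125·(-151.875, -21.75) = (15.734375, 7.84375)

(15.734375, 7.84375)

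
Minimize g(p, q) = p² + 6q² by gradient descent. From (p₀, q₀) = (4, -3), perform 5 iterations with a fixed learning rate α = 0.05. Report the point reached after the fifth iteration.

(2.36196, -0.03072)

∇g = (2p, 12q)
Step 1: at (4, -3), ∇g = (8, -36) → (4, -3) − 0.05·(8, -36) = (3.6, -1.2)
Step 2: at (3.6, -1.2), ∇g = (7.2, -14.4) → (3.6, -1.2) − 0.05·(7.2, -14.4) = (3.24, -0.48)
Step 3: at (3.24, -0.48), ∇g = (6.48, -5.76) → (3.24, -0.48) − 0.05·(6.48, -5.76) = (2.916, -0.192)
Step 4: at (2.916, -0.192), ∇g = (5.832, -2.304) → (2.916, -0.192) − 0.05·(5.832, -2.304) = (2.6244, -0.0768)
Step 5: at (2.6244, -0.0768), ∇g = (5.2488, -0.9216) → (2.6244, -0.0768) − 0.05·(5.2488, -0.9216) = (2.36196, -0.03072)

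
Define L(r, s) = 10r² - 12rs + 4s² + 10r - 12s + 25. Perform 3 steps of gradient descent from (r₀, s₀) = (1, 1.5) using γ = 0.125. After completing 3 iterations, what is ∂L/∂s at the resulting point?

121.5

∇L = (20r - 12s + 10, -12r + 8s - 12)
(r₁, s₁) = (1, 1.5) − 0.125·(12, -12) = (-0.5, 3)
(r₂, s₂) = (-0.5, 3) − 0.125·(-36, 18) = (4, 0.75)
(r₃, s₃) = (4, 0.75) − 0.125·(81, -54) = (-6.125, 7.5)
∂L/∂s at (-6.125, 7.5) = 121.5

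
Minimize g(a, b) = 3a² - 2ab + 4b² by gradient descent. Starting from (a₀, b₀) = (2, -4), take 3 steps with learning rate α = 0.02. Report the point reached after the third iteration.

(1.015936, -2.209536)

∇g = (6a - 2b, -2a + 8b)
Step 1: at (2, -4), ∇g = (20, -36) → (2, -4) − 0.02·(20, -36) = (1.6, -3.28)
Step 2: at (1.6, -3.28), ∇g = (16.16, -29.44) → (1.6, -3.28) − 0.02·(16.16, -29.44) = (1.2768, -2.6912)
Step 3: at (1.2768, -2.6912), ∇g = (13.0432, -24.0832) → (1.2768, -2.6912) − 0.02·(13.0432, -24.0832) = (1.015936, -2.209536)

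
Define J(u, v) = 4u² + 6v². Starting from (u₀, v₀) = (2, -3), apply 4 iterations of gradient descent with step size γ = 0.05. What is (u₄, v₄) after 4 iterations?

(0.2592, -0.0768)

∇J = (8u, 12v)
Step 1: at (2, -3), ∇J = (16, -36) → (2, -3) − 0.05·(16, -36) = (1.2, -1.2)
Step 2: at (1.2, -1.2), ∇J = (9.6, -14.4) → (1.2, -1.2) − 0.05·(9.6, -14.4) = (0.72, -0.48)
Step 3: at (0.72, -0.48), ∇J = (5.76, -5.76) → (0.72, -0.48) − 0.05·(5.76, -5.76) = (0.432, -0.192)
Step 4: at (0.432, -0.192), ∇J = (3.456, -2.304) → (0.432, -0.192) − 0.05·(3.456, -2.304) = (0.2592, -0.0768)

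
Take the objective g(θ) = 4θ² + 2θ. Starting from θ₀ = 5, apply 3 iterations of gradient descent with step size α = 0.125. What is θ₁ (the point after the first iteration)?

g′(θ) = 8θ + 2
Step 1: g′(5) = 42; θ₁ = 5 − 0.125·42 = -0.25

-0.25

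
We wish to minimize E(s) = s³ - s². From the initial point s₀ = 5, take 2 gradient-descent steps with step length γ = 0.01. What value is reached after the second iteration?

3.869325

E′(s) = 3s² - 2s
Step 1: E′(5) = 65; s₁ = 5 − 0.01·65 = 4.35
Step 2: E′(4.35) = 48.0675; s₂ = 4.35 − 0.01·48.0675 = 3.869325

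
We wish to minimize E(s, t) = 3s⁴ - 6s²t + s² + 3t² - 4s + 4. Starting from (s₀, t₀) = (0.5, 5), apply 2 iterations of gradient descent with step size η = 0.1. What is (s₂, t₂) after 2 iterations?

(-45.61555, 8.8535)

∇E = (12s³ - 12st + 2s - 4, -6s² + 6t)
(s₁, t₁) = (0.5, 5) − 0.1·(-31.5, 28.5) = (3.65, 2.15)
(s₂, t₂) = (3.65, 2.15) − 0.1·(492.6555, -67.035) = (-45.61555, 8.8535)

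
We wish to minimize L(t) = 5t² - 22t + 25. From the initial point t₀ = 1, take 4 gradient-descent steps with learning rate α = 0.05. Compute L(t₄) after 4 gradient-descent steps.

L′(t) = 10t - 22
t₁ = 1 − 0.05·(-12) = 1.6
t₂ = 1.6 − 0.05·(-6) = 1.9
t₃ = 1.9 − 0.05·(-3) = 2.05
t₄ = 2.05 − 0.05·(-1.5) = 2.125
L(2.125) = 0.828125

0.828125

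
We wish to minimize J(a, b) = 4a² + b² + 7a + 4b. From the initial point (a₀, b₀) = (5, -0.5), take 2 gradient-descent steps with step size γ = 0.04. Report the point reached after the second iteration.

∇J = (8a + 7, 2b + 4)
(a₁, b₁) = (5, -0.5) − 0.04·(47, 3) = (3.12, -0.62)
(a₂, b₂) = (3.12, -0.62) − 0.04·(31.96, 2.76) = (1.8416, -0.7304)

(1.8416, -0.7304)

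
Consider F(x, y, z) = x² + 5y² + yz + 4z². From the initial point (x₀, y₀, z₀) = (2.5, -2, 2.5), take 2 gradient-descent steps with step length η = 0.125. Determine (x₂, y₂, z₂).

(1.40625, -0.078125, -0.0234375)

∇F = (2x, 10y + z, y + 8z)
Step 1: at (2.5, -2, 2.5), ∇F = (5, -17.5, 18) → (2.5, -2, 2.5) − 0.125·(5, -17.5, 18) = (1.875, 0.1875, 0.25)
Step 2: at (1.875, 0.1875, 0.25), ∇F = (3.75, 2.125, 2.1875) → (1.875, 0.1875, 0.25) − 0.125·(3.75, 2.125, 2.1875) = (1.40625, -0.078125, -0.0234375)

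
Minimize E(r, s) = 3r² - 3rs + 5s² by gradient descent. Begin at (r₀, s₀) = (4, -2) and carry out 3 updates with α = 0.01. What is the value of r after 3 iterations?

∇E = (6r - 3s, -3r + 10s)
Step 1: at (4, -2), ∇E = (30, -32) → (4, -2) − 0.01·(30, -32) = (3.7, -1.68)
Step 2: at (3.7, -1.68), ∇E = (27.24, -27.9) → (3.7, -1.68) − 0.01·(27.24, -27.9) = (3.4276, -1.401)
Step 3: at (3.4276, -1.401), ∇E = (24.7686, -24.2928) → (3.4276, -1.401) − 0.01·(24.7686, -24.2928) = (3.179914, -1.158072)
r = 3.179914

3.179914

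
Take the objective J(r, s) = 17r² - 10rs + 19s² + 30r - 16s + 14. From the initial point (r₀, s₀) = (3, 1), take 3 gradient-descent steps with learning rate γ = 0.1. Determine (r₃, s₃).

∇J = (34r - 10s + 30, -10r + 38s - 16)
Step 1: at (3, 1), ∇J = (122, -8) → (3, 1) − 0.1·(122, -8) = (-9.2, 1.8)
Step 2: at (-9.2, 1.8), ∇J = (-300.8, 144.4) → (-9.2, 1.8) − 0.1·(-300.8, 144.4) = (20.88, -12.64)
Step 3: at (20.88, -12.64), ∇J = (866.32, -705.12) → (20.88, -12.64) − 0.1·(866.32, -705.12) = (-65.752, 57.872)

(-65.752, 57.872)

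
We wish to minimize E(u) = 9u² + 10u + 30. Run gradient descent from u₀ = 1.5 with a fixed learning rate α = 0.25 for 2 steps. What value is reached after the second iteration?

E′(u) = 18u + 10
Step 1: E′(1.5) = 37; u₁ = 1.5 − 0.25·37 = -7.75
Step 2: E′(-7.75) = -129.5; u₂ = -7.75 − 0.25·(-129.5) = 24.625

24.625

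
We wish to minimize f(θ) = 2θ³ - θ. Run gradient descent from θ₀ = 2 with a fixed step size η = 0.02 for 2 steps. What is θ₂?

1.275408

f′(θ) = 6θ² - 1
θ₁ = 2 − 0.02·23 = 1.54
θ₂ = 1.54 − 0.02·13.2296 = 1.275408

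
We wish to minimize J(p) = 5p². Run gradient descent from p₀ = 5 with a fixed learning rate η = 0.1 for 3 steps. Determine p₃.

0

J′(p) = 10p
Step 1: J′(5) = 50; p₁ = 5 − 0.1·50 = 0
Step 2: J′(0) = 0; p₂ = 0 − 0.1·0 = 0
Step 3: J′(0) = 0; p₃ = 0 − 0.1·0 = 0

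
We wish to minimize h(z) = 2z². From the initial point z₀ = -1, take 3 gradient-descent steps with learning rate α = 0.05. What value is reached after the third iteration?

h′(z) = 4z
z₁ = -1 − 0.05·(-4) = -0.8
z₂ = -0.8 − 0.05·(-3.2) = -0.64
z₃ = -0.64 − 0.05·(-2.56) = -0.512

-0.512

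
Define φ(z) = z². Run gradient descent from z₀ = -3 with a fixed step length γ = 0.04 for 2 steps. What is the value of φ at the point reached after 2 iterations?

6.44753664

φ′(z) = 2z
z₁ = -3 − 0.04·(-6) = -2.76
z₂ = -2.76 − 0.04·(-5.52) = -2.5392
φ(-2.5392) = 6.44753664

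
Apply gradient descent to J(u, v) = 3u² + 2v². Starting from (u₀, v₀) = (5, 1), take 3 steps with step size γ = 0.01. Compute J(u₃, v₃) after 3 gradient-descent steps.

53.305749158592

∇J = (6u, 4v)
(u₁, v₁) = (5, 1) − 0.01·(30, 4) = (4.7, 0.96)
(u₂, v₂) = (4.7, 0.96) − 0.01·(28.2, 3.84) = (4.418, 0.9216)
(u₃, v₃) = (4.418, 0.9216) − 0.01·(26.508, 3.6864) = (4.15292, 0.884736)
J(4.15292, 0.884736) = 53.305749158592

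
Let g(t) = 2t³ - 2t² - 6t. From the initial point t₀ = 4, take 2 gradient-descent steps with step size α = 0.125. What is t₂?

-27.796875

g′(t) = 6t² - 4t - 6
t₁ = 4 − 0.125·74 = -5.25
t₂ = -5.25 − 0.125·180.375 = -27.796875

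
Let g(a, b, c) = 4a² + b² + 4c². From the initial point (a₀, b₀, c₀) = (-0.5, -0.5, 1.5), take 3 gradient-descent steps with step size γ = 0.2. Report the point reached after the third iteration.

(0.108, -0.108, -0.324)

∇g = (8a, 2b, 8c)
Step 1: at (-0.5, -0.5, 1.5), ∇g = (-4, -1, 12) → (-0.5, -0.5, 1.5) − 0.2·(-4, -1, 12) = (0.3, -0.3, -0.9)
Step 2: at (0.3, -0.3, -0.9), ∇g = (2.4, -0.6, -7.2) → (0.3, -0.3, -0.9) − 0.2·(2.4, -0.6, -7.2) = (-0.18, -0.18, 0.54)
Step 3: at (-0.18, -0.18, 0.54), ∇g = (-1.44, -0.36, 4.32) → (-0.18, -0.18, 0.54) − 0.2·(-1.44, -0.36, 4.32) = (0.108, -0.108, -0.324)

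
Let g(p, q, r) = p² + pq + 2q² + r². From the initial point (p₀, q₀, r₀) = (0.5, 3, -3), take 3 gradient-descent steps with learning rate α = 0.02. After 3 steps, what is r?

-2.654208

∇g = (2p + q, p + 4q, 2r)
(p₁, q₁, r₁) = (0.5, 3, -3) − 0.02·(4, 12.5, -6) = (0.42, 2.75, -2.88)
(p₂, q₂, r₂) = (0.42, 2.75, -2.88) − 0.02·(3.59, 11.42, -5.76) = (0.3482, 2.5216, -2.7648)
(p₃, q₃, r₃) = (0.3482, 2.5216, -2.7648) − 0.02·(3.218, 10.4346, -5.5296) = (0.28384, 2.312908, -2.654208)
r = -2.654208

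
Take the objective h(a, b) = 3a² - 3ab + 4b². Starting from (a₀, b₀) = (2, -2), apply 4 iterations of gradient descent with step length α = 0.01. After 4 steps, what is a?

∇h = (6a - 3b, -3a + 8b)
Step 1: at (2, -2), ∇h = (18, -22) → (2, -2) − 0.01·(18, -22) = (1.82, -1.78)
Step 2: at (1.82, -1.78), ∇h = (16.26, -19.7) → (1.82, -1.78) − 0.01·(16.26, -19.7) = (1.6574, -1.583)
Step 3: at (1.6574, -1.583), ∇h = (14.6934, -17.6362) → (1.6574, -1.583) − 0.01·(14.6934, -17.6362) = (1.510466, -1.406638)
Step 4: at (1.510466, -1.406638), ∇h = (13.28271, -15.784502) → (1.510466, -1.406638) − 0.01·(13.28271, -15.784502) = (1.3776389, -1.24879298)
a = 1.3776389

1.3776389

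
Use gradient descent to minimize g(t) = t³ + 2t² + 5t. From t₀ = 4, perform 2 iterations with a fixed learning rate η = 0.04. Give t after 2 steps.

g′(t) = 3t² + 4t + 5
Step 1: g′(4) = 69; t₁ = 4 − 0.04·69 = 1.24
Step 2: g′(1.24) = 14.5728; t₂ = 1.24 − 0.04·14.5728 = 0.657088

0.657088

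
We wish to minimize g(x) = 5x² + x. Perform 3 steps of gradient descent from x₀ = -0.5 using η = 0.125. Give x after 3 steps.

-0.09375

g′(x) = 10x + 1
x₁ = -0.5 − 0.125·(-4) = 0
x₂ = 0 − 0.125·1 = -0.125
x₃ = -0.125 − 0.125·(-0.25) = -0.09375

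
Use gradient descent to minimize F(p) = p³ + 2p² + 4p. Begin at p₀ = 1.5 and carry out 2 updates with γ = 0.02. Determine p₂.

0.9103665

F′(p) = 3p² + 4p + 4
Step 1: F′(1.5) = 16.75; p₁ = 1.5 − 0.02·16.75 = 1.165
Step 2: F′(1.165) = 12.731675; p₂ = 1.165 − 0.02·12.731675 = 0.9103665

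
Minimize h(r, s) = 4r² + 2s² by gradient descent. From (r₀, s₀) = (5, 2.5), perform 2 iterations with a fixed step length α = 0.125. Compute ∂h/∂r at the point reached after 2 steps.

0

∇h = (8r, 4s)
(r₁, s₁) = (5, 2.5) − 0.125·(40, 10) = (0, 1.25)
(r₂, s₂) = (0, 1.25) − 0.125·(0, 5) = (0, 0.625)
∂h/∂r at (0, 0.625) = 0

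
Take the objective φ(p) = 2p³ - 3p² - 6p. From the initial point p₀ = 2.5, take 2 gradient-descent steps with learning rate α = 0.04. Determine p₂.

1.709056

φ′(p) = 6p² - 6p - 6
Step 1: φ′(2.5) = 16.5; p₁ = 2.5 − 0.04·16.5 = 1.84
Step 2: φ′(1.84) = 3.2736; p₂ = 1.84 − 0.04·3.2736 = 1.709056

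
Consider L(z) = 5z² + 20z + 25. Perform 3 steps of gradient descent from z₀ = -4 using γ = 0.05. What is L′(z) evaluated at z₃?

L′(z) = 10z + 20
z₁ = -4 − 0.05·(-20) = -3
z₂ = -3 − 0.05·(-10) = -2.5
z₃ = -2.5 − 0.05·(-5) = -2.25
L′(z) at (-2.25) = -2.5

-2.5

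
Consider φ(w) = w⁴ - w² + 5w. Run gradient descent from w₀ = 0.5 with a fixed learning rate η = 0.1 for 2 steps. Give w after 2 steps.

-0.44005

φ′(w) = 4w³ - 2w + 5
Step 1: φ′(0.5) = 4.5; w₁ = 0.5 − 0.1·4.5 = 0.05
Step 2: φ′(0.05) = 4.9005; w₂ = 0.05 − 0.1·4.9005 = -0.44005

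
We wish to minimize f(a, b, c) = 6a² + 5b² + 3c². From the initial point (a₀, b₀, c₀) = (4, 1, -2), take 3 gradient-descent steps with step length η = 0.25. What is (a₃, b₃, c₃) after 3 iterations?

(-32, -3.375, 0.25)

∇f = (12a, 10b, 6c)
(a₁, b₁, c₁) = (4, 1, -2) − 0.25·(48, 10, -12) = (-8, -1.5, 1)
(a₂, b₂, c₂) = (-8, -1.5, 1) − 0.25·(-96, -15, 6) = (16, 2.25, -0.5)
(a₃, b₃, c₃) = (16, 2.25, -0.5) − 0.25·(192, 22.5, -3) = (-32, -3.375, 0.25)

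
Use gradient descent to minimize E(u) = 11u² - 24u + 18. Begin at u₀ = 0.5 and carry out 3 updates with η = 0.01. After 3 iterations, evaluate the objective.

5.774062102704

E′(u) = 22u - 24
Step 1: E′(0.5) = -13; u₁ = 0.5 − 0.01·(-13) = 0.63
Step 2: E′(0.63) = -10.14; u₂ = 0.63 − 0.01·(-10.14) = 0.7314
Step 3: E′(0.7314) = -7.9092; u₃ = 0.7314 − 0.01·(-7.9092) = 0.810492
E(0.810492) = 5.774062102704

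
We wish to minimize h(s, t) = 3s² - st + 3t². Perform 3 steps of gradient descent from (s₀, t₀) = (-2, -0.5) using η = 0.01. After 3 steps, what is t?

∇h = (6s - t, -s + 6t)
Step 1: at (-2, -0.5), ∇h = (-11.5, -1) → (-2, -0.5) − 0.01·(-11.5, -1) = (-1.885, -0.49)
Step 2: at (-1.885, -0.49), ∇h = (-10.82, -1.055) → (-1.885, -0.49) − 0.01·(-10.82, -1.055) = (-1.7768, -0.47945)
Step 3: at (-1.7768, -0.47945), ∇h = (-10.18135, -1.0999) → (-1.7768, -0.47945) − 0.01·(-10.18135, -1.0999) = (-1.6749865, -0.468451)
t = -0.468451

-0.468451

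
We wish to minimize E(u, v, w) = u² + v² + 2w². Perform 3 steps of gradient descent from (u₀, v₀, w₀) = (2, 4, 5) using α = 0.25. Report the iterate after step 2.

∇E = (2u, 2v, 4w)
Step 1: at (2, 4, 5), ∇E = (4, 8, 20) → (2, 4, 5) − 0.25·(4, 8, 20) = (1, 2, 0)
Step 2: at (1, 2, 0), ∇E = (2, 4, 0) → (1, 2, 0) − 0.25·(2, 4, 0) = (0.5, 1, 0)

(0.5, 1, 0)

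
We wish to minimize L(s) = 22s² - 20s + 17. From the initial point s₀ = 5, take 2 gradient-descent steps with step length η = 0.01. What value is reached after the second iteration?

L′(s) = 44s - 20
s₁ = 5 − 0.01·200 = 3
s₂ = 3 − 0.01·112 = 1.88

1.88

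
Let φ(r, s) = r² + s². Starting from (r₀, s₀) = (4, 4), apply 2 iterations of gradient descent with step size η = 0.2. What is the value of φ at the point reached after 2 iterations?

∇φ = (2r, 2s)
Step 1: at (4, 4), ∇φ = (8, 8) → (4, 4) − 0.2·(8, 8) = (2.4, 2.4)
Step 2: at (2.4, 2.4), ∇φ = (4.8, 4.8) → (2.4, 2.4) − 0.2·(4.8, 4.8) = (1.44, 1.44)
φ(1.44, 1.44) = 4.1472

4.1472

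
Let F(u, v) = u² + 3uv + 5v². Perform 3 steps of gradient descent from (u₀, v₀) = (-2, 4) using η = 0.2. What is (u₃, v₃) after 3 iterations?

∇F = (2u + 3v, 3u + 10v)
Step 1: at (-2, 4), ∇F = (8, 34) → (-2, 4) − 0.2·(8, 34) = (-3.6, -2.8)
Step 2: at (-3.6, -2.8), ∇F = (-15.6, -38.8) → (-3.6, -2.8) − 0.2·(-15.6, -38.8) = (-0.48, 4.96)
Step 3: at (-0.48, 4.96), ∇F = (13.92, 48.16) → (-0.48, 4.96) − 0.2·(13.92, 48.16) = (-3.264, -4.672)

(-3.264, -4.672)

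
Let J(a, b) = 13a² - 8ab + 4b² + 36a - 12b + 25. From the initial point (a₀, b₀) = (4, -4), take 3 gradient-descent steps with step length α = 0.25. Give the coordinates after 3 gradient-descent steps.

(-1484.25, 564)

∇J = (26a - 8b + 36, -8a + 8b - 12)
Step 1: at (4, -4), ∇J = (172, -76) → (4, -4) − 0.25·(172, -76) = (-39, 15)
Step 2: at (-39, 15), ∇J = (-1098, 420) → (-39, 15) − 0.25·(-1098, 420) = (235.5, -90)
Step 3: at (235.5, -90), ∇J = (6879, -2616) → (235.5, -90) − 0.25·(6879, -2616) = (-1484.25, 564)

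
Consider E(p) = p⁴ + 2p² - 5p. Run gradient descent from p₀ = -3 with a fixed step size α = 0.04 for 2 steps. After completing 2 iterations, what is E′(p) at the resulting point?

-1.736

E′(p) = 4p³ + 4p - 5
p₁ = -3 − 0.04·(-125) = 2
p₂ = 2 − 0.04·35 = 0.6
E′(p) at (0.6) = -1.736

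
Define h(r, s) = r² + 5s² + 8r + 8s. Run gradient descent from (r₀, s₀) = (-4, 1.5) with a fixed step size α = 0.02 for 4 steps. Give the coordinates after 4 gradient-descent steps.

(-4, 0.14208)

∇h = (2r + 8, 10s + 8)
(r₁, s₁) = (-4, 1.5) − 0.02·(0, 23) = (-4, 1.04)
(r₂, s₂) = (-4, 1.04) − 0.02·(0, 18.4) = (-4, 0.672)
(r₃, s₃) = (-4, 0.672) − 0.02·(0, 14.72) = (-4, 0.3776)
(r₄, s₄) = (-4, 0.3776) − 0.02·(0, 11.776) = (-4, 0.14208)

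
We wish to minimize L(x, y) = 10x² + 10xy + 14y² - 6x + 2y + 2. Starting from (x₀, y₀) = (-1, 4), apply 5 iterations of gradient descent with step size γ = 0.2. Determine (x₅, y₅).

(-11301.6816, -16769.85728)

∇L = (20x + 10y - 6, 10x + 28y + 2)
(x₁, y₁) = (-1, 4) − 0.2·(14, 104) = (-3.8, -16.8)
(x₂, y₂) = (-3.8, -16.8) − 0.2·(-250, -506.4) = (46.2, 84.48)
(x₃, y₃) = (46.2, 84.48) − 0.2·(1762.8, 2829.44) = (-306.36, -481.408)
(x₄, y₄) = (-306.36, -481.408) − 0.2·(-10947.28, -16541.024) = (1883.096, 2826.7968)
(x₅, y₅) = (1883.096, 2826.7968) − 0.2·(65923.888, 97983.2704) = (-11301.6816, -16769.85728)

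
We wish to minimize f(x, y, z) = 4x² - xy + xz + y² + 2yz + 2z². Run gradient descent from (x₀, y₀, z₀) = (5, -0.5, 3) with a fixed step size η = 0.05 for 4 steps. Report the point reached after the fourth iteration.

(0.40194375, -0.59795625, 1.06306875)

∇f = (8x - y + z, -x + 2y + 2z, x + 2y + 4z)
Step 1: at (5, -0.5, 3), ∇f = (43.5, 0, 16) → (5, -0.5, 3) − 0.05·(43.5, 0, 16) = (2.825, -0.5, 2.2)
Step 2: at (2.825, -0.5, 2.2), ∇f = (25.3, 0.575, 10.625) → (2.825, -0.5, 2.2) − 0.05·(25.3, 0.575, 10.625) = (1.56, -0.52875, 1.66875)
Step 3: at (1.56, -0.52875, 1.66875), ∇f = (14.6775, 0.72, 7.1775) → (1.56, -0.52875, 1.66875) − 0.05·(14.6775, 0.72, 7.1775) = (0.826125, -0.56475, 1.309875)
Step 4: at (0.826125, -0.56475, 1.309875), ∇f = (8.483625, 0.664125, 4.936125) → (0.826125, -0.56475, 1.309875) − 0.05·(8.483625, 0.664125, 4.936125) = (0.40194375, -0.59795625, 1.06306875)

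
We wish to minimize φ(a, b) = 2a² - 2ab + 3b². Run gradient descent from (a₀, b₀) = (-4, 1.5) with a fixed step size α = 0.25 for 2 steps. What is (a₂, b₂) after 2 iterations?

(-1.375, 1.75)

∇φ = (4a - 2b, -2a + 6b)
(a₁, b₁) = (-4, 1.5) − 0.25·(-19, 17) = (0.75, -2.75)
(a₂, b₂) = (0.75, -2.75) − 0.25·(8.5, -18) = (-1.375, 1.75)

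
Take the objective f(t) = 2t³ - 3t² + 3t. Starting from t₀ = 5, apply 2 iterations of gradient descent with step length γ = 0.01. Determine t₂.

f′(t) = 6t² - 6t + 3
t₁ = 5 − 0.01·123 = 3.77
t₂ = 3.77 − 0.01·65.6574 = 3.113426

3.113426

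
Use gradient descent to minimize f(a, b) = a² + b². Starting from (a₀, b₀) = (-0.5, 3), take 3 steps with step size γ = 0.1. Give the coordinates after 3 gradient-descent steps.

∇f = (2a, 2b)
(a₁, b₁) = (-0.5, 3) − 0.1·(-1, 6) = (-0.4, 2.4)
(a₂, b₂) = (-0.4, 2.4) − 0.1·(-0.8, 4.8) = (-0.32, 1.92)
(a₃, b₃) = (-0.32, 1.92) − 0.1·(-0.64, 3.84) = (-0.256, 1.536)

(-0.256, 1.536)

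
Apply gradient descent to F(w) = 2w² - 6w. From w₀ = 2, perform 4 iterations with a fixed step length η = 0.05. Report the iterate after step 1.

1.9

F′(w) = 4w - 6
w₁ = 2 − 0.05·2 = 1.9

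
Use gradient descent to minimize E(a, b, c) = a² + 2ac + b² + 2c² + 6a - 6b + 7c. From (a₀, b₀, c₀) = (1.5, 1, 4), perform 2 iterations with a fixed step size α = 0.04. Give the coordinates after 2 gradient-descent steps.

(0.2776, 1.3072, 2.1408)

∇E = (2a + 2c + 6, 2b - 6, 2a + 4c + 7)
Step 1: at (1.5, 1, 4), ∇E = (17, -4, 26) → (1.5, 1, 4) − 0.04·(17, -4, 26) = (0.82, 1.16, 2.96)
Step 2: at (0.82, 1.16, 2.96), ∇E = (13.56, -3.68, 20.48) → (0.82, 1.16, 2.96) − 0.04·(13.56, -3.68, 20.48) = (0.2776, 1.3072, 2.1408)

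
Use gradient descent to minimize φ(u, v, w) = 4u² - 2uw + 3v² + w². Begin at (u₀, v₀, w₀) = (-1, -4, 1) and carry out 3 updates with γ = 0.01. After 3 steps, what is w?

∇φ = (8u - 2w, 6v, -2u + 2w)
Step 1: at (-1, -4, 1), ∇φ = (-10, -24, 4) → (-1, -4, 1) − 0.01·(-10, -24, 4) = (-0.9, -3.76, 0.96)
Step 2: at (-0.9, -3.76, 0.96), ∇φ = (-9.12, -22.56, 3.72) → (-0.9, -3.76, 0.96) − 0.01·(-9.12, -22.56, 3.72) = (-0.8088, -3.5344, 0.9228)
Step 3: at (-0.8088, -3.5344, 0.9228), ∇φ = (-8.316, -21.2064, 3.4632) → (-0.8088, -3.5344, 0.9228) − 0.01·(-8.316, -21.2064, 3.4632) = (-0.72564, -3.322336, 0.888168)
w = 0.888168

0.888168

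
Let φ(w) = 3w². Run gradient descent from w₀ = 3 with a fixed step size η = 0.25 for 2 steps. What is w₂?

0.75

φ′(w) = 6w
Step 1: φ′(3) = 18; w₁ = 3 − 0.25·18 = -1.5
Step 2: φ′(-1.5) = -9; w₂ = -1.5 − 0.25·(-9) = 0.75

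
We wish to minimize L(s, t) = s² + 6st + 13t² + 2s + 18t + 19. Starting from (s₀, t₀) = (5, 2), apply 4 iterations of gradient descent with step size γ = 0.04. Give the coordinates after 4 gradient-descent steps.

(4.08073472, -1.63675648)

∇L = (2s + 6t + 2, 6s + 26t + 18)
(s₁, t₁) = (5, 2) − 0.04·(24, 100) = (4.04, -2)
(s₂, t₂) = (4.04, -2) − 0.04·(-1.92, -9.76) = (4.1168, -1.6096)
(s₃, t₃) = (4.1168, -1.6096) − 0.04·(0.576, 0.8512) = (4.09376, -1.643648)
(s₄, t₄) = (4.09376, -1.643648) − 0.04·(0.325632, -0.172288) = (4.08073472, -1.63675648)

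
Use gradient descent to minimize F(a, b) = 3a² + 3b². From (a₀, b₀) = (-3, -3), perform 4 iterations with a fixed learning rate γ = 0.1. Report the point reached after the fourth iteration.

(-0.0768, -0.0768)

∇F = (6a, 6b)
Step 1: at (-3, -3), ∇F = (-18, -18) → (-3, -3) − 0.1·(-18, -18) = (-1.2, -1.2)
Step 2: at (-1.2, -1.2), ∇F = (-7.2, -7.2) → (-1.2, -1.2) − 0.1·(-7.2, -7.2) = (-0.48, -0.48)
Step 3: at (-0.48, -0.48), ∇F = (-2.88, -2.88) → (-0.48, -0.48) − 0.1·(-2.88, -2.88) = (-0.192, -0.192)
Step 4: at (-0.192, -0.192), ∇F = (-1.152, -1.152) → (-0.192, -0.192) − 0.1·(-1.152, -1.152) = (-0.0768, -0.0768)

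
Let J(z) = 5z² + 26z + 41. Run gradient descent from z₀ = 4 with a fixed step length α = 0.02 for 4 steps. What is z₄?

J′(z) = 10z + 26
Step 1: J′(4) = 66; z₁ = 4 − 0.02·66 = 2.68
Step 2: J′(2.68) = 52.8; z₂ = 2.68 − 0.02·52.8 = 1.624
Step 3: J′(1.624) = 42.24; z₃ = 1.624 − 0.02·42.24 = 0.7792
Step 4: J′(0.7792) = 33.792; z₄ = 0.7792 − 0.02·33.792 = 0.10336

0.10336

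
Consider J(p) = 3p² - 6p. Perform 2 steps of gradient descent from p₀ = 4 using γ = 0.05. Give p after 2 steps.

2.47

J′(p) = 6p - 6
p₁ = 4 − 0.05·18 = 3.1
p₂ = 3.1 − 0.05·12.6 = 2.47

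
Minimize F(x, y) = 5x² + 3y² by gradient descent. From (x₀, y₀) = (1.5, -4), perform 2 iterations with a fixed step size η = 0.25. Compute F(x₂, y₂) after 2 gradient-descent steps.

∇F = (10x, 6y)
(x₁, y₁) = (1.5, -4) − 0.25·(15, -24) = (-2.25, 2)
(x₂, y₂) = (-2.25, 2) − 0.25·(-22.5, 12) = (3.375, -1)
F(3.375, -1) = 59.953125

59.953125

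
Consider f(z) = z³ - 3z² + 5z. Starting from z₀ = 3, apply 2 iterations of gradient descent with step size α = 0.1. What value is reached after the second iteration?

f′(z) = 3z² - 6z + 5
Step 1: f′(3) = 14; z₁ = 3 − 0.1·14 = 1.6
Step 2: f′(1.6) = 3.08; z₂ = 1.6 − 0.1·3.08 = 1.292

1.292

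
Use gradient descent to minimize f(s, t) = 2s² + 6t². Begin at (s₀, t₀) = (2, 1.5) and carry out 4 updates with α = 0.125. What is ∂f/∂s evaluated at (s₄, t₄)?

0.5

∇f = (4s, 12t)
(s₁, t₁) = (2, 1.5) − 0.125·(8, 18) = (1, -0.75)
(s₂, t₂) = (1, -0.75) − 0.125·(4, -9) = (0.5, 0.375)
(s₃, t₃) = (0.5, 0.375) − 0.125·(2, 4.5) = (0.25, -0.1875)
(s₄, t₄) = (0.25, -0.1875) − 0.125·(1, -2.25) = (0.125, 0.09375)
∂f/∂s at (0.125, 0.09375) = 0.5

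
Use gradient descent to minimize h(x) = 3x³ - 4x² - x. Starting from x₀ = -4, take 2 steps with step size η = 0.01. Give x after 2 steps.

-9.175625

h′(x) = 9x² - 8x - 1
x₁ = -4 − 0.01·175 = -5.75
x₂ = -5.75 − 0.01·342.5625 = -9.175625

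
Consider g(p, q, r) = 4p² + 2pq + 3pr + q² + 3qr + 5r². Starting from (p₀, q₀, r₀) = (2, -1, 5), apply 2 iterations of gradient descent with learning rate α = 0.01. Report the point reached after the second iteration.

(1.4625, -1.3149, 4.0068)

∇g = (8p + 2q + 3r, 2p + 2q + 3r, 3p + 3q + 10r)
(p₁, q₁, r₁) = (2, -1, 5) − 0.01·(29, 17, 53) = (1.71, -1.17, 4.47)
(p₂, q₂, r₂) = (1.71, -1.17, 4.47) − 0.01·(24.75, 14.49, 46.32) = (1.4625, -1.3149, 4.0068)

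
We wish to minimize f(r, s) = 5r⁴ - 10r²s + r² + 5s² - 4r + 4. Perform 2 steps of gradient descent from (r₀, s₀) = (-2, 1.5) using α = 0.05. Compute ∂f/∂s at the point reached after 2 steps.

-7054.14636

∇f = (20r³ - 20rs + 2r - 4, -10r² + 10s)
(r₁, s₁) = (-2, 1.5) − 0.05·(-108, -25) = (3.4, 2.75)
(r₂, s₂) = (3.4, 2.75) − 0.05·(601.88, -88.1) = (-26.694, 7.155)
∂f/∂s at (-26.694, 7.155) = -7054.14636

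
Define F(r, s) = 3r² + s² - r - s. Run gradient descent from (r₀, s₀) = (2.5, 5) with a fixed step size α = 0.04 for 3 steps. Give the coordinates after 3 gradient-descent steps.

∇F = (6r - 1, 2s - 1)
Step 1: at (2.5, 5), ∇F = (14, 9) → (2.5, 5) − 0.04·(14, 9) = (1.94, 4.64)
Step 2: at (1.94, 4.64), ∇F = (10.64, 8.28) → (1.94, 4.64) − 0.04·(10.64, 8.28) = (1.5144, 4.3088)
Step 3: at (1.5144, 4.3088), ∇F = (8.0864, 7.6176) → (1.5144, 4.3088) − 0.04·(8.0864, 7.6176) = (1.190944, 4.004096)

(1.190944, 4.004096)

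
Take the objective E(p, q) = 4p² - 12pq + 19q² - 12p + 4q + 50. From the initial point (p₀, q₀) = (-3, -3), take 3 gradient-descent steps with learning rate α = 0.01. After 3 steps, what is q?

∇E = (8p - 12q - 12, -12p + 38q + 4)
Step 1: at (-3, -3), ∇E = (0, -74) → (-3, -3) − 0.01·(0, -74) = (-3, -2.26)
Step 2: at (-3, -2.26), ∇E = (-8.88, -45.88) → (-3, -2.26) − 0.01·(-8.88, -45.88) = (-2.9112, -1.8012)
Step 3: at (-2.9112, -1.8012), ∇E = (-13.6752, -29.5112) → (-2.9112, -1.8012) − 0.01·(-13.6752, -29.5112) = (-2.774448, -1.506088)
q = -1.506088

-1.506088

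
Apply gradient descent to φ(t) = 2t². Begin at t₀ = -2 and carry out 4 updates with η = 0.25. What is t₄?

φ′(t) = 4t
t₁ = -2 − 0.25·(-8) = 0
t₂ = 0 − 0.25·0 = 0
t₃ = 0 − 0.25·0 = 0
t₄ = 0 − 0.25·0 = 0

0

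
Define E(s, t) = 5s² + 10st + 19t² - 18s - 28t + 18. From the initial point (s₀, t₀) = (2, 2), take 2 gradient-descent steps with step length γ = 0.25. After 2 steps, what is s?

47.25

∇E = (10s + 10t - 18, 10s + 38t - 28)
(s₁, t₁) = (2, 2) − 0.25·(22, 68) = (-3.5, -15)
(s₂, t₂) = (-3.5, -15) − 0.25·(-203, -633) = (47.25, 143.25)
s = 47.25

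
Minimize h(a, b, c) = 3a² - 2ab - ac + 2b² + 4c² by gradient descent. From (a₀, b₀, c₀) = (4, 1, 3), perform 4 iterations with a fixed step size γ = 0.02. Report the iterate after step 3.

∇h = (6a - 2b - c, -2a + 4b, -a + 8c)
(a₁, b₁, c₁) = (4, 1, 3) − 0.02·(19, -4, 20) = (3.62, 1.08, 2.6)
(a₂, b₂, c₂) = (3.62, 1.08, 2.6) − 0.02·(16.96, -2.92, 17.18) = (3.2808, 1.1384, 2.2564)
(a₃, b₃, c₃) = (3.2808, 1.1384, 2.2564) − 0.02·(15.1516, -2.008, 14.7704) = (2.977768, 1.17856, 1.960992)

(2.977768, 1.17856, 1.960992)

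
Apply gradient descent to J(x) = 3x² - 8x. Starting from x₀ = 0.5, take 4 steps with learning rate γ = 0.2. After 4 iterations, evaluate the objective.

J′(x) = 6x - 8
x₁ = 0.5 − 0.2·(-5) = 1.5
x₂ = 1.5 − 0.2·1 = 1.3
x₃ = 1.3 − 0.2·(-0.2) = 1.34
x₄ = 1.34 − 0.2·0.04 = 1.332
J(1.332) = -5.333328

-5.333328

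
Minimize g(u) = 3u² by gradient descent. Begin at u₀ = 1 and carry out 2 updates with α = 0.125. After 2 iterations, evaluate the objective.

g′(u) = 6u
u₁ = 1 − 0.125·6 = 0.25
u₂ = 0.25 − 0.125·1.5 = 0.0625
g(0.0625) = 0.01171875

0.01171875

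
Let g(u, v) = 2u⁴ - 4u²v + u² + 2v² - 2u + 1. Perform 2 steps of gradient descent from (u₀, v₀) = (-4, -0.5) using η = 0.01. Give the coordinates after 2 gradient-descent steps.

∇g = (8u³ - 8uv + 2u - 2, -4u² + 4v)
Step 1: at (-4, -0.5), ∇g = (-538, -66) → (-4, -0.5) − 0.01·(-538, -66) = (1.38, 0.16)
Step 2: at (1.38, 0.16), ∇g = (20.018176, -6.9776) → (1.38, 0.16) − 0.01·(20.018176, -6.9776) = (1.17981824, 0.229776)

(1.17981824, 0.229776)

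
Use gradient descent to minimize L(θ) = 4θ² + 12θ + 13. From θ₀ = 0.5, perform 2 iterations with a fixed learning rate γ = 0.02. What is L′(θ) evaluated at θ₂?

L′(θ) = 8θ + 12
θ₁ = 0.5 − 0.02·16 = 0.18
θ₂ = 0.18 − 0.02·13.44 = -0.0888
L′(θ) at (-0.0888) = 11.2896

11.2896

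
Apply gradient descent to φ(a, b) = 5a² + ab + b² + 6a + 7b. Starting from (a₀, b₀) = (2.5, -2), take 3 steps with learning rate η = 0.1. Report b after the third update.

-2.8255

∇φ = (10a + b + 6, a + 2b + 7)
Step 1: at (2.5, -2), ∇φ = (29, 5.5) → (2.5, -2) − 0.1·(29, 5.5) = (-0.4, -2.55)
Step 2: at (-0.4, -2.55), ∇φ = (-0.55, 1.5) → (-0.4, -2.55) − 0.1·(-0.55, 1.5) = (-0.345, -2.7)
Step 3: at (-0.345, -2.7), ∇φ = (-0.15, 1.255) → (-0.345, -2.7) − 0.1·(-0.15, 1.255) = (-0.33, -2.8255)
b = -2.8255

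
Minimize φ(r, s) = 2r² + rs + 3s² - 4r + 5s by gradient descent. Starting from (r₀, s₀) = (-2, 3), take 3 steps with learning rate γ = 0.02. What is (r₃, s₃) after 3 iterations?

(-1.478456, 1.874904)

∇φ = (4r + s - 4, r + 6s + 5)
(r₁, s₁) = (-2, 3) − 0.02·(-9, 21) = (-1.82, 2.58)
(r₂, s₂) = (-1.82, 2.58) − 0.02·(-8.7, 18.66) = (-1.646, 2.2068)
(r₃, s₃) = (-1.646, 2.2068) − 0.02·(-8.3772, 16.5948) = (-1.478456, 1.874904)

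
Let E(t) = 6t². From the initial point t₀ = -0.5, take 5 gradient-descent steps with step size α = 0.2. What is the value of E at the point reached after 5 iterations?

43.3881982464

E′(t) = 12t
t₁ = -0.5 − 0.2·(-6) = 0.7
t₂ = 0.7 − 0.2·8.4 = -0.98
t₃ = -0.98 − 0.2·(-11.76) = 1.372
t₄ = 1.372 − 0.2·16.464 = -1.9208
t₅ = -1.9208 − 0.2·(-23.0496) = 2.68912
E(2.68912) = 43.3881982464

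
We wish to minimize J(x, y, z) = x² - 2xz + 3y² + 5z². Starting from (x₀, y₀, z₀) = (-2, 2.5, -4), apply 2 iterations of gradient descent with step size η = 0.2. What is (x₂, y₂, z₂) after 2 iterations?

∇J = (2x - 2z, 6y, -2x + 10z)
Step 1: at (-2, 2.5, -4), ∇J = (4, 15, -36) → (-2, 2.5, -4) − 0.2·(4, 15, -36) = (-2.8, -0.5, 3.2)
Step 2: at (-2.8, -0.5, 3.2), ∇J = (-12, -3, 37.6) → (-2.8, -0.5, 3.2) − 0.2·(-12, -3, 37.6) = (-0.4, 0.1, -4.32)

(-0.4, 0.1, -4.32)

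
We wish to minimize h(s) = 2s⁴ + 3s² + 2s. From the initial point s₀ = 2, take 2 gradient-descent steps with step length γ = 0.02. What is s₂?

0.33357056

h′(s) = 8s³ + 6s + 2
s₁ = 2 − 0.02·78 = 0.44
s₂ = 0.44 − 0.02·5.321472 = 0.33357056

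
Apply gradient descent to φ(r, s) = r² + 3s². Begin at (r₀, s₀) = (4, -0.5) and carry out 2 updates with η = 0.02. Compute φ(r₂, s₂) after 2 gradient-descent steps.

∇φ = (2r, 6s)
(r₁, s₁) = (4, -0.5) − 0.02·(8, -3) = (3.84, -0.44)
(r₂, s₂) = (3.84, -0.44) − 0.02·(7.68, -2.64) = (3.6864, -0.3872)
φ(3.6864, -0.3872) = 14.03931648

14.03931648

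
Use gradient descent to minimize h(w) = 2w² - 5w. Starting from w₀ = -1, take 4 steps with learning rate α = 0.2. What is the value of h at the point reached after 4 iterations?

-3.12497408

h′(w) = 4w - 5
w₁ = -1 − 0.2·(-9) = 0.8
w₂ = 0.8 − 0.2·(-1.8) = 1.16
w₃ = 1.16 − 0.2·(-0.36) = 1.232
w₄ = 1.232 − 0.2·(-0.072) = 1.2464
h(1.2464) = -3.12497408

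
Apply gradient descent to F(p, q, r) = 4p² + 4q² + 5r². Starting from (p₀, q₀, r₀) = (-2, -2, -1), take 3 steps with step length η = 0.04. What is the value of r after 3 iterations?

-0.216

∇F = (8p, 8q, 10r)
(p₁, q₁, r₁) = (-2, -2, -1) − 0.04·(-16, -16, -10) = (-1.36, -1.36, -0.6)
(p₂, q₂, r₂) = (-1.36, -1.36, -0.6) − 0.04·(-10.88, -10.88, -6) = (-0.9248, -0.9248, -0.36)
(p₃, q₃, r₃) = (-0.9248, -0.9248, -0.36) − 0.04·(-7.3984, -7.3984, -3.6) = (-0.628864, -0.628864, -0.216)
r = -0.216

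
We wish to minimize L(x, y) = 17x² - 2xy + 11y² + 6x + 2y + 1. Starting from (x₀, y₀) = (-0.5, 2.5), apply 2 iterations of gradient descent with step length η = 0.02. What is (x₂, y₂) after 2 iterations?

(-0.124, 0.7032)

∇L = (34x - 2y + 6, -2x + 22y + 2)
Step 1: at (-0.5, 2.5), ∇L = (-16, 58) → (-0.5, 2.5) − 0.02·(-16, 58) = (-0.18, 1.34)
Step 2: at (-0.18, 1.34), ∇L = (-2.8, 31.84) → (-0.18, 1.34) − 0.02·(-2.8, 31.84) = (-0.124, 0.7032)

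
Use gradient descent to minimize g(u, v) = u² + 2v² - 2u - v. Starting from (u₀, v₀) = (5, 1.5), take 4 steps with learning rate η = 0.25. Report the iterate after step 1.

(3, 0.25)

∇g = (2u - 2, 4v - 1)
Step 1: at (5, 1.5), ∇g = (8, 5) → (5, 1.5) − 0.25·(8, 5) = (3, 0.25)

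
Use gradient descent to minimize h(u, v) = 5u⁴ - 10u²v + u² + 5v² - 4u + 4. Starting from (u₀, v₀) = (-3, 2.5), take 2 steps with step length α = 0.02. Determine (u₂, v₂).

(-37.52, 8.04)

∇h = (20u³ - 20uv + 2u - 4, -10u² + 10v)
(u₁, v₁) = (-3, 2.5) − 0.02·(-400, -65) = (5, 3.8)
(u₂, v₂) = (5, 3.8) − 0.02·(2126, -212) = (-37.52, 8.04)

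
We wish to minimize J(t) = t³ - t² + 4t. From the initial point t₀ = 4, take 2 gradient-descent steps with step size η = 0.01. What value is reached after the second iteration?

J′(t) = 3t² - 2t + 4
t₁ = 4 − 0.01·44 = 3.56
t₂ = 3.56 − 0.01·34.9008 = 3.210992

3.210992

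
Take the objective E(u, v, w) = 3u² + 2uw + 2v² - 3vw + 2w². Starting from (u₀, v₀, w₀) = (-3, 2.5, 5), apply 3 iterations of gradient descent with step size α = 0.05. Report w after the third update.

∇E = (6u + 2w, 4v - 3w, 2u - 3v + 4w)
(u₁, v₁, w₁) = (-3, 2.5, 5) − 0.05·(-8, -5, 6.5) = (-2.6, 2.75, 4.675)
(u₂, v₂, w₂) = (-2.6, 2.75, 4.675) − 0.05·(-6.25, -3.025, 5.25) = (-2.2875, 2.90125, 4.4125)
(u₃, v₃, w₃) = (-2.2875, 2.90125, 4.4125) − 0.05·(-4.9, -1.6325, 4.37125) = (-2.0425, 2.982875, 4.1939375)
w = 4.1939375

4.1939375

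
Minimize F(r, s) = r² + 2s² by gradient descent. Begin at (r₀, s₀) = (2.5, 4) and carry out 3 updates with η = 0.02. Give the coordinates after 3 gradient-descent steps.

(2.21184, 3.114752)

∇F = (2r, 4s)
Step 1: at (2.5, 4), ∇F = (5, 16) → (2.5, 4) − 0.02·(5, 16) = (2.4, 3.68)
Step 2: at (2.4, 3.68), ∇F = (4.8, 14.72) → (2.4, 3.68) − 0.02·(4.8, 14.72) = (2.304, 3.3856)
Step 3: at (2.304, 3.3856), ∇F = (4.608, 13.5424) → (2.304, 3.3856) − 0.02·(4.608, 13.5424) = (2.21184, 3.114752)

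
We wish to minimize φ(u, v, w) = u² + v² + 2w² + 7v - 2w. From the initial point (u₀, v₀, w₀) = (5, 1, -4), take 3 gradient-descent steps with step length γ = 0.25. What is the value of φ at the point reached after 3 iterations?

∇φ = (2u, 2v + 7, 4w - 2)
Step 1: at (5, 1, -4), ∇φ = (10, 9, -18) → (5, 1, -4) − 0.25·(10, 9, -18) = (2.5, -1.25, 0.5)
Step 2: at (2.5, -1.25, 0.5), ∇φ = (5, 4.5, 0) → (2.5, -1.25, 0.5) − 0.25·(5, 4.5, 0) = (1.25, -2.375, 0.5)
Step 3: at (1.25, -2.375, 0.5), ∇φ = (2.5, 2.25, 0) → (1.25, -2.375, 0.5) − 0.25·(2.5, 2.25, 0) = (0.625, -2.9375, 0.5)
φ(0.625, -2.9375, 0.5) = -12.04296875

-12.04296875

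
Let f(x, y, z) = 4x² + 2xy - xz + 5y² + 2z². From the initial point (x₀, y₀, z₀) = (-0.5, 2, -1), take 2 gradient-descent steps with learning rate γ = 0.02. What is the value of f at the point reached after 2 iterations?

9.43166344

∇f = (8x + 2y - z, 2x + 10y, -x + 4z)
Step 1: at (-0.5, 2, -1), ∇f = (1, 19, -3.5) → (-0.5, 2, -1) − 0.02·(1, 19, -3.5) = (-0.52, 1.62, -0.93)
Step 2: at (-0.52, 1.62, -0.93), ∇f = (0.01, 15.16, -3.2) → (-0.52, 1.62, -0.93) − 0.02·(0.01, 15.16, -3.2) = (-0.5202, 1.3168, -0.866)
f(-0.5202, 1.3168, -0.866) = 9.43166344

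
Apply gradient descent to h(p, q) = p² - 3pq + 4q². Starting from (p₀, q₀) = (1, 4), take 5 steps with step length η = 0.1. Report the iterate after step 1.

∇h = (2p - 3q, -3p + 8q)
(p₁, q₁) = (1, 4) − 0.1·(-10, 29) = (2, 1.1)

(2, 1.1)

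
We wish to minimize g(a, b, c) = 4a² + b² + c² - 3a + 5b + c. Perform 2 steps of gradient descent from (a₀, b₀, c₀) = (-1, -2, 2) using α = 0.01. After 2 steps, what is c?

1.901

∇g = (8a - 3, 2b + 5, 2c + 1)
(a₁, b₁, c₁) = (-1, -2, 2) − 0.01·(-11, 1, 5) = (-0.89, -2.01, 1.95)
(a₂, b₂, c₂) = (-0.89, -2.01, 1.95) − 0.01·(-10.12, 0.98, 4.9) = (-0.7888, -2.0198, 1.901)
c = 1.901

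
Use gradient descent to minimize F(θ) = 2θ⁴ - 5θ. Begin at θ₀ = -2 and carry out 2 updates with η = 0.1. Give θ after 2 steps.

-88.7192

F′(θ) = 8θ³ - 5
θ₁ = -2 − 0.1·(-69) = 4.9
θ₂ = 4.9 − 0.1·936.192 = -88.7192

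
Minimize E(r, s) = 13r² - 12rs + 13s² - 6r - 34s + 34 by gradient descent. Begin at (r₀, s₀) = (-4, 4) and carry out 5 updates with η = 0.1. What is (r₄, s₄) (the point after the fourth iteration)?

∇E = (26r - 12s - 6, -12r + 26s - 34)
Step 1: at (-4, 4), ∇E = (-158, 118) → (-4, 4) − 0.1·(-158, 118) = (11.8, -7.8)
Step 2: at (11.8, -7.8), ∇E = (394.4, -378.4) → (11.8, -7.8) − 0.1·(394.4, -378.4) = (-27.64, 30.04)
Step 3: at (-27.64, 30.04), ∇E = (-1085.12, 1078.72) → (-27.64, 30.04) − 0.1·(-1085.12, 1078.72) = (80.872, -77.832)
Step 4: at (80.872, -77.832), ∇E = (3030.656, -3028.096) → (80.872, -77.832) − 0.1·(3030.656, -3028.096) = (-222.1936, 224.9776)

(-222.1936, 224.9776)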